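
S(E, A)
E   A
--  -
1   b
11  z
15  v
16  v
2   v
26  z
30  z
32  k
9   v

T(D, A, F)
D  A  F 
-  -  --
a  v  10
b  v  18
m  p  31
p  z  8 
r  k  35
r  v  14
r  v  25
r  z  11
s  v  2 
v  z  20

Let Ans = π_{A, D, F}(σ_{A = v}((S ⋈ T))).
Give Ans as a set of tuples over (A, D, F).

{(v, a, 10), (v, b, 18), (v, r, 14), (v, r, 25), (v, s, 2)}

Joining S and T on A yields {(11, z, p, 8), (11, z, r, 11), (11, z, v, 20), (15, v, a, 10), (15, v, b, 18), (15, v, r, 14), (15, v, r, 25), (15, v, s, 2), (16, v, a, 10), (16, v, b, 18), (16, v, r, 14), (16, v, r, 25), (16, v, s, 2), (2, v, a, 10), (2, v, b, 18), (2, v, r, 14), (2, v, r, 25), (2, v, s, 2), (26, z, p, 8), (26, z, r, 11), (26, z, v, 20), (30, z, p, 8), (30, z, r, 11), (30, z, v, 20), (32, k, r, 35), (9, v, a, 10), (9, v, b, 18), (9, v, r, 14), (9, v, r, 25), (9, v, s, 2)}.
σ[A = v]: keep tuples satisfying A = v → {(15, v, a, 10), (15, v, b, 18), (15, v, r, 14), (15, v, r, 25), (15, v, s, 2), (16, v, a, 10), (16, v, b, 18), (16, v, r, 14), (16, v, r, 25), (16, v, s, 2), (2, v, a, 10), (2, v, b, 18), (2, v, r, 14), (2, v, r, 25), (2, v, s, 2), (9, v, a, 10), (9, v, b, 18), (9, v, r, 14), (9, v, r, 25), (9, v, s, 2)}
π[A, D, F]: project onto (A, D, F) (15 duplicate(s) eliminated) → {(v, a, 10), (v, b, 18), (v, r, 14), (v, r, 25), (v, s, 2)}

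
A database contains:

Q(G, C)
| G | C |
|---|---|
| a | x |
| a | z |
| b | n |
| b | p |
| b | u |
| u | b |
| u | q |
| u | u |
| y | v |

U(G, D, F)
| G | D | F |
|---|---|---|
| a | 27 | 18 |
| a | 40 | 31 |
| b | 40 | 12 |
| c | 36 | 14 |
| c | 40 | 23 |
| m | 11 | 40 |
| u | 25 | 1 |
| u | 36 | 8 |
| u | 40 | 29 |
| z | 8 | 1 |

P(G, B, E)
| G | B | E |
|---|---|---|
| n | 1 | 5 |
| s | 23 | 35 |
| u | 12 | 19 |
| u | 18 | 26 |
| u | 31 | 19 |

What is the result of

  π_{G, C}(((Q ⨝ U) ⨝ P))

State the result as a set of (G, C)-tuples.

Q ⋈ U (natural join on G): {(a, x, 27, 18), (a, x, 40, 31), (a, z, 27, 18), (a, z, 40, 31), (b, n, 40, 12), (b, p, 40, 12), (b, u, 40, 12), (u, b, 25, 1), (u, b, 36, 8), (u, b, 40, 29), (u, q, 25, 1), (u, q, 36, 8), (u, q, 40, 29), (u, u, 25, 1), (u, u, 36, 8), (u, u, 40, 29)}
(Q ⨝ U) ⋈ P (natural join on G): {(u, b, 25, 1, 12, 19), (u, b, 25, 1, 18, 26), (u, b, 25, 1, 31, 19), (u, b, 36, 8, 12, 19), (u, b, 36, 8, 18, 26), (u, b, 36, 8, 31, 19), (u, b, 40, 29, 12, 19), (u, b, 40, 29, 18, 26), (u, b, 40, 29, 31, 19), (u, q, 25, 1, 12, 19), (u, q, 25, 1, 18, 26), (u, q, 25, 1, 31, 19), (u, q, 36, 8, 12, 19), (u, q, 36, 8, 18, 26), (u, q, 36, 8, 31, 19), (u, q, 40, 29, 12, 19), (u, q, 40, 29, 18, 26), (u, q, 40, 29, 31, 19), (u, u, 25, 1, 12, 19), (u, u, 25, 1, 18, 26), (u, u, 25, 1, 31, 19), (u, u, 36, 8, 12, 19), (u, u, 36, 8, 18, 26), (u, u, 36, 8, 31, 19), (u, u, 40, 29, 12, 19), (u, u, 40, 29, 18, 26), (u, u, 40, 29, 31, 19)}
π_{G, C} gives {(u, b), (u, q), (u, u)} (24 duplicate(s) eliminated).

{(u, b), (u, q), (u, u)}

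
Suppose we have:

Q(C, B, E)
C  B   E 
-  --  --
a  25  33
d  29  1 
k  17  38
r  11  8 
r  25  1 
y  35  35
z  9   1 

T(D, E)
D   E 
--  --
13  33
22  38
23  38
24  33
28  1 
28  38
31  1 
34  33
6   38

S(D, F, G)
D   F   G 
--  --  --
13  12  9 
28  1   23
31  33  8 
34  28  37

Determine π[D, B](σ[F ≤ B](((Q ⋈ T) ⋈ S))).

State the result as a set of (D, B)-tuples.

{(13, 25), (28, 17), (28, 25), (28, 29), (28, 9)}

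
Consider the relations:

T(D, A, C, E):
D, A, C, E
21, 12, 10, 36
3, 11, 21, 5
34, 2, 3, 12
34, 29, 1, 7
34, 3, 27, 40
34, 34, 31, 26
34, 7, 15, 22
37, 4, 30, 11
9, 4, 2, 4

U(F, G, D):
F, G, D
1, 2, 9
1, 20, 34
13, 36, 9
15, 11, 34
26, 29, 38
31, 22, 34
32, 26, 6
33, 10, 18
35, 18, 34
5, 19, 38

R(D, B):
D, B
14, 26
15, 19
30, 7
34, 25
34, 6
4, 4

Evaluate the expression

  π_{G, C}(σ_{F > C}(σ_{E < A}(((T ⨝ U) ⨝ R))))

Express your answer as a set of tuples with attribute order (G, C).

{(11, 1), (18, 1), (18, 31), (22, 1)}

T ⋈ U (natural join on D): {(34, 2, 3, 12, 1, 20), (34, 2, 3, 12, 15, 11), (34, 2, 3, 12, 31, 22), (34, 2, 3, 12, 35, 18), (34, 29, 1, 7, 1, 20), (34, 29, 1, 7, 15, 11), (34, 29, 1, 7, 31, 22), (34, 29, 1, 7, 35, 18), (34, 3, 27, 40, 1, 20), (34, 3, 27, 40, 15, 11), (34, 3, 27, 40, 31, 22), (34, 3, 27, 40, 35, 18), (34, 34, 31, 26, 1, 20), (34, 34, 31, 26, 15, 11), (34, 34, 31, 26, 31, 22), (34, 34, 31, 26, 35, 18), (34, 7, 15, 22, 1, 20), (34, 7, 15, 22, 15, 11), (34, 7, 15, 22, 31, 22), (34, 7, 15, 22, 35, 18), (9, 4, 2, 4, 1, 2), (9, 4, 2, 4, 13, 36)}
(T ⨝ U) ⋈ R (natural join on D): {(34, 2, 3, 12, 1, 20, 25), (34, 2, 3, 12, 1, 20, 6), (34, 2, 3, 12, 15, 11, 25), (34, 2, 3, 12, 15, 11, 6), (34, 2, 3, 12, 31, 22, 25), (34, 2, 3, 12, 31, 22, 6), (34, 2, 3, 12, 35, 18, 25), (34, 2, 3, 12, 35, 18, 6), (34, 29, 1, 7, 1, 20, 25), (34, 29, 1, 7, 1, 20, 6), (34, 29, 1, 7, 15, 11, 25), (34, 29, 1, 7, 15, 11, 6), (34, 29, 1, 7, 31, 22, 25), (34, 29, 1, 7, 31, 22, 6), (34, 29, 1, 7, 35, 18, 25), (34, 29, 1, 7, 35, 18, 6), (34, 3, 27, 40, 1, 20, 25), (34, 3, 27, 40, 1, 20, 6), (34, 3, 27, 40, 15, 11, 25), (34, 3, 27, 40, 15, 11, 6), (34, 3, 27, 40, 31, 22, 25), (34, 3, 27, 40, 31, 22, 6), (34, 3, 27, 40, 35, 18, 25), (34, 3, 27, 40, 35, 18, 6), (34, 34, 31, 26, 1, 20, 25), (34, 34, 31, 26, 1, 20, 6), (34, 34, 31, 26, 15, 11, 25), (34, 34, 31, 26, 15, 11, 6), (34, 34, 31, 26, 31, 22, 25), (34, 34, 31, 26, 31, 22, 6), (34, 34, 31, 26, 35, 18, 25), (34, 34, 31, 26, 35, 18, 6), (34, 7, 15, 22, 1, 20, 25), (34, 7, 15, 22, 1, 20, 6), (34, 7, 15, 22, 15, 11, 25), (34, 7, 15, 22, 15, 11, 6), (34, 7, 15, 22, 31, 22, 25), (34, 7, 15, 22, 31, 22, 6), (34, 7, 15, 22, 35, 18, 25), (34, 7, 15, 22, 35, 18, 6)}
Filtering on E < A leaves {(34, 29, 1, 7, 1, 20, 25), (34, 29, 1, 7, 1, 20, 6), (34, 29, 1, 7, 15, 11, 25), (34, 29, 1, 7, 15, 11, 6), (34, 29, 1, 7, 31, 22, 25), (34, 29, 1, 7, 31, 22, 6), (34, 29, 1, 7, 35, 18, 25), (34, 29, 1, 7, 35, 18, 6), (34, 34, 31, 26, 1, 20, 25), (34, 34, 31, 26, 1, 20, 6), (34, 34, 31, 26, 15, 11, 25), (34, 34, 31, 26, 15, 11, 6), (34, 34, 31, 26, 31, 22, 25), (34, 34, 31, 26, 31, 22, 6), (34, 34, 31, 26, 35, 18, 25), (34, 34, 31, 26, 35, 18, 6)}.
Filtering on F > C leaves {(34, 29, 1, 7, 15, 11, 25), (34, 29, 1, 7, 15, 11, 6), (34, 29, 1, 7, 31, 22, 25), (34, 29, 1, 7, 31, 22, 6), (34, 29, 1, 7, 35, 18, 25), (34, 29, 1, 7, 35, 18, 6), (34, 34, 31, 26, 35, 18, 25), (34, 34, 31, 26, 35, 18, 6)}.
Keep only column(s) G, C (4 duplicate(s) eliminated): {(11, 1), (18, 1), (18, 31), (22, 1)}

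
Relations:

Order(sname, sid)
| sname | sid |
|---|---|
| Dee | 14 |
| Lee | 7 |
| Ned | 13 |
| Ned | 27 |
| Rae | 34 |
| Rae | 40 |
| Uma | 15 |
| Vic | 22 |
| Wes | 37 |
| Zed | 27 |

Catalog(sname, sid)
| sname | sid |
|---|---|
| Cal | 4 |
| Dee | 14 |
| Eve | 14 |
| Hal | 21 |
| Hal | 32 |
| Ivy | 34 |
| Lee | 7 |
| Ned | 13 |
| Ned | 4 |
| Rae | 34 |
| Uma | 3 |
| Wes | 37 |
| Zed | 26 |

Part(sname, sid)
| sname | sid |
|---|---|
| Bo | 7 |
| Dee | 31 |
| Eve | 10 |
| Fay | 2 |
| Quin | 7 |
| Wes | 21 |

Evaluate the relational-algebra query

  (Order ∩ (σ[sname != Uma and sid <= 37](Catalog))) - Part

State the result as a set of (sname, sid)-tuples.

{(Dee, 14), (Lee, 7), (Ned, 13), (Rae, 34), (Wes, 37)}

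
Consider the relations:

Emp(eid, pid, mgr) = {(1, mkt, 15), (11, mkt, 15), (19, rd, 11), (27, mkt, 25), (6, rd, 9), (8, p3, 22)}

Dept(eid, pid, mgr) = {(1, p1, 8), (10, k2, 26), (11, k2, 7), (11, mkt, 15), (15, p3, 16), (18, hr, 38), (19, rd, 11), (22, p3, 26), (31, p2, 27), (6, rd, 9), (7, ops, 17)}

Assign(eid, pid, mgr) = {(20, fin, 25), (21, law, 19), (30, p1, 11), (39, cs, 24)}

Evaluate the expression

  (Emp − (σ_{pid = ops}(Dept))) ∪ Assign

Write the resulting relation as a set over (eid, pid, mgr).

{(1, mkt, 15), (11, mkt, 15), (19, rd, 11), (20, fin, 25), (21, law, 19), (27, mkt, 25), (30, p1, 11), (39, cs, 24), (6, rd, 9), (8, p3, 22)}

Selection pid = ops: {(7, ops, 17)}
Difference: {(1, mkt, 15), (11, mkt, 15), (19, rd, 11), (27, mkt, 25), (6, rd, 9), (8, p3, 22)} with {(7, ops, 17)} → {(1, mkt, 15), (11, mkt, 15), (19, rd, 11), (27, mkt, 25), (6, rd, 9), (8, p3, 22)}
Union: {(1, mkt, 15), (11, mkt, 15), (19, rd, 11), (27, mkt, 25), (6, rd, 9), (8, p3, 22)} with {(20, fin, 25), (21, law, 19), (30, p1, 11), (39, cs, 24)} → {(1, mkt, 15), (11, mkt, 15), (19, rd, 11), (20, fin, 25), (21, law, 19), (27, mkt, 25), (30, p1, 11), (39, cs, 24), (6, rd, 9), (8, p3, 22)}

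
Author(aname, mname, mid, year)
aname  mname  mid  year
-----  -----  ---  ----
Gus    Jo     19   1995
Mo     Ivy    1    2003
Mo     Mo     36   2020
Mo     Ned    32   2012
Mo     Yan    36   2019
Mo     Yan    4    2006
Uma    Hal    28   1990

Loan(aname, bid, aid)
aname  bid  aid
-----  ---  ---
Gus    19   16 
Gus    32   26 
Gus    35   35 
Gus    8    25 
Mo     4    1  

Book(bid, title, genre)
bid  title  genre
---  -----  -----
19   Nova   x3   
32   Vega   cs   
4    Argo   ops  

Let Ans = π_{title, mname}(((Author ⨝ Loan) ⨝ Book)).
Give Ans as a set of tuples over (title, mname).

Author ⋈ Loan (natural join on aname): {(Gus, Jo, 19, 1995, 19, 16), (Gus, Jo, 19, 1995, 32, 26), (Gus, Jo, 19, 1995, 35, 35), (Gus, Jo, 19, 1995, 8, 25), (Mo, Ivy, 1, 2003, 4, 1), (Mo, Mo, 36, 2020, 4, 1), (Mo, Ned, 32, 2012, 4, 1), (Mo, Yan, 36, 2019, 4, 1), (Mo, Yan, 4, 2006, 4, 1)}
(Author ⨝ Loan) ⋈ Book (natural join on bid): {(Gus, Jo, 19, 1995, 19, 16, Nova, x3), (Gus, Jo, 19, 1995, 32, 26, Vega, cs), (Mo, Ivy, 1, 2003, 4, 1, Argo, ops), (Mo, Mo, 36, 2020, 4, 1, Argo, ops), (Mo, Ned, 32, 2012, 4, 1, Argo, ops), (Mo, Yan, 36, 2019, 4, 1, Argo, ops), (Mo, Yan, 4, 2006, 4, 1, Argo, ops)}
π[title, mname]: project onto (title, mname) (1 duplicate(s) eliminated) → {(Argo, Ivy), (Argo, Mo), (Argo, Ned), (Argo, Yan), (Nova, Jo), (Vega, Jo)}

{(Argo, Ivy), (Argo, Mo), (Argo, Ned), (Argo, Yan), (Nova, Jo), (Vega, Jo)}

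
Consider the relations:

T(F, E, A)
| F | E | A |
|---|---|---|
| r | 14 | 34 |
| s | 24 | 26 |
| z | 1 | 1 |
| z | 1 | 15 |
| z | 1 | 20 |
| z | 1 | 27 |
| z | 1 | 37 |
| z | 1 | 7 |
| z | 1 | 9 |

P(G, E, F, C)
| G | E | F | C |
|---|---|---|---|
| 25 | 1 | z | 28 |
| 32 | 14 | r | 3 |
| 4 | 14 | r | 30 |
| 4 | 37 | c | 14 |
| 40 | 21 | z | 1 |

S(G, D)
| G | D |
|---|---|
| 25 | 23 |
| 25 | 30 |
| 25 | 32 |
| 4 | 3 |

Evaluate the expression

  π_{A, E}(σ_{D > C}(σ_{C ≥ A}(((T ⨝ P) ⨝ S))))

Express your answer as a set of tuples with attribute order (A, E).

{(1, 1), (15, 1), (20, 1), (27, 1), (7, 1), (9, 1)}

Joining T and P on F, E yields {(r, 14, 34, 32, 3), (r, 14, 34, 4, 30), (z, 1, 1, 25, 28), (z, 1, 15, 25, 28), (z, 1, 20, 25, 28), (z, 1, 27, 25, 28), (z, 1, 37, 25, 28), (z, 1, 7, 25, 28), (z, 1, 9, 25, 28)}.
Joining (T ⨝ P) and S on G yields {(r, 14, 34, 4, 30, 3), (z, 1, 1, 25, 28, 23), (z, 1, 1, 25, 28, 30), (z, 1, 1, 25, 28, 32), (z, 1, 15, 25, 28, 23), (z, 1, 15, 25, 28, 30), (z, 1, 15, 25, 28, 32), (z, 1, 20, 25, 28, 23), (z, 1, 20, 25, 28, 30), (z, 1, 20, 25, 28, 32), (z, 1, 27, 25, 28, 23), (z, 1, 27, 25, 28, 30), (z, 1, 27, 25, 28, 32), (z, 1, 37, 25, 28, 23), (z, 1, 37, 25, 28, 30), (z, 1, 37, 25, 28, 32), (z, 1, 7, 25, 28, 23), (z, 1, 7, 25, 28, 30), (z, 1, 7, 25, 28, 32), (z, 1, 9, 25, 28, 23), (z, 1, 9, 25, 28, 30), (z, 1, 9, 25, 28, 32)}.
σ[C ≥ A]: keep tuples satisfying C ≥ A → {(z, 1, 1, 25, 28, 23), (z, 1, 1, 25, 28, 30), (z, 1, 1, 25, 28, 32), (z, 1, 15, 25, 28, 23), (z, 1, 15, 25, 28, 30), (z, 1, 15, 25, 28, 32), (z, 1, 20, 25, 28, 23), (z, 1, 20, 25, 28, 30), (z, 1, 20, 25, 28, 32), (z, 1, 27, 25, 28, 23), (z, 1, 27, 25, 28, 30), (z, 1, 27, 25, 28, 32), (z, 1, 7, 25, 28, 23), (z, 1, 7, 25, 28, 30), (z, 1, 7, 25, 28, 32), (z, 1, 9, 25, 28, 23), (z, 1, 9, 25, 28, 30), (z, 1, 9, 25, 28, 32)}
σ[D > C]: keep tuples satisfying D > C → {(z, 1, 1, 25, 28, 30), (z, 1, 1, 25, 28, 32), (z, 1, 15, 25, 28, 30), (z, 1, 15, 25, 28, 32), (z, 1, 20, 25, 28, 30), (z, 1, 20, 25, 28, 32), (z, 1, 27, 25, 28, 30), (z, 1, 27, 25, 28, 32), (z, 1, 7, 25, 28, 30), (z, 1, 7, 25, 28, 32), (z, 1, 9, 25, 28, 30), (z, 1, 9, 25, 28, 32)}
π_{A, E} gives {(1, 1), (15, 1), (20, 1), (27, 1), (7, 1), (9, 1)} (6 duplicate(s) eliminated).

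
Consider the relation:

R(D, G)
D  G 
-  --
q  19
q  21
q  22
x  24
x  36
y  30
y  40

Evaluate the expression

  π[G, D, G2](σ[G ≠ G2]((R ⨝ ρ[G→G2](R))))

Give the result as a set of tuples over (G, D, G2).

ρ[G→G2]: schema becomes (D, G2); tuples unchanged.
R ⋈ ρ[G→G2](R) (natural join on D): {(q, 19, 19), (q, 19, 21), (q, 19, 22), (q, 21, 19), (q, 21, 21), (q, 21, 22), (q, 22, 19), (q, 22, 21), (q, 22, 22), (x, 24, 24), (x, 24, 36), (x, 36, 24), (x, 36, 36), (y, 30, 30), (y, 30, 40), (y, 40, 30), (y, 40, 40)}
Apply σ_{G ≠ G2}; surviving tuples: {(q, 19, 21), (q, 19, 22), (q, 21, 19), (q, 21, 22), (q, 22, 19), (q, 22, 21), (x, 24, 36), (x, 36, 24), (y, 30, 40), (y, 40, 30)}
Projecting to G, D, G2: {(19, q, 21), (19, q, 22), (21, q, 19), (21, q, 22), (22, q, 19), (22, q, 21), (24, x, 36), (30, y, 40), (36, x, 24), (40, y, 30)}

{(19, q, 21), (19, q, 22), (21, q, 19), (21, q, 22), (22, q, 19), (22, q, 21), (24, x, 36), (30, y, 40), (36, x, 24), (40, y, 30)}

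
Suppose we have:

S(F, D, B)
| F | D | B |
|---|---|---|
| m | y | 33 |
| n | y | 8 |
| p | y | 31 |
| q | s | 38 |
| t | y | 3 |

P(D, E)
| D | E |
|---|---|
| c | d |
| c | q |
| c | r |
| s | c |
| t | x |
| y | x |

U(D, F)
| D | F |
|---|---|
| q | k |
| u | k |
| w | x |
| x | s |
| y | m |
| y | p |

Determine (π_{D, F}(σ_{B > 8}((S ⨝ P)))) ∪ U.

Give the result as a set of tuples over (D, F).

Natural join on D: {(m, y, 33, x), (n, y, 8, x), (p, y, 31, x), (q, s, 38, c), (t, y, 3, x)}
Selection B > 8: {(m, y, 33, x), (p, y, 31, x), (q, s, 38, c)}
Keep only column(s) D, F: {(s, q), (y, m), (y, p)}
Taking the union: {(q, k), (s, q), (u, k), (w, x), (x, s), (y, m), (y, p)}

{(q, k), (s, q), (u, k), (w, x), (x, s), (y, m), (y, p)}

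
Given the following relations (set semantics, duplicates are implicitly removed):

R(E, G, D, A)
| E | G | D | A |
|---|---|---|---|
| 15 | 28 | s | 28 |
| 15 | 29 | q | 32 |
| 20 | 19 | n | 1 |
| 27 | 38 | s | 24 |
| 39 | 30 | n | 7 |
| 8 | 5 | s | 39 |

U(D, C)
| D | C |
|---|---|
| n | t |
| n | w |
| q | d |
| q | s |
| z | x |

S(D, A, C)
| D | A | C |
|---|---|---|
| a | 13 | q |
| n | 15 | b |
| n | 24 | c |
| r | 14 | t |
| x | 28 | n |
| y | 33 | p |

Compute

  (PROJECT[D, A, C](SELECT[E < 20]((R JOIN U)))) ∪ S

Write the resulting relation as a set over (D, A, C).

{(a, 13, q), (n, 15, b), (n, 24, c), (q, 32, d), (q, 32, s), (r, 14, t), (x, 28, n), (y, 33, p)}

Natural join on D: {(15, 29, q, 32, d), (15, 29, q, 32, s), (20, 19, n, 1, t), (20, 19, n, 1, w), (39, 30, n, 7, t), (39, 30, n, 7, w)}
Selection E < 20: {(15, 29, q, 32, d), (15, 29, q, 32, s)}
Keep only column(s) D, A, C: {(q, 32, d), (q, 32, s)}
Taking the union: {(a, 13, q), (n, 15, b), (n, 24, c), (q, 32, d), (q, 32, s), (r, 14, t), (x, 28, n), (y, 33, p)}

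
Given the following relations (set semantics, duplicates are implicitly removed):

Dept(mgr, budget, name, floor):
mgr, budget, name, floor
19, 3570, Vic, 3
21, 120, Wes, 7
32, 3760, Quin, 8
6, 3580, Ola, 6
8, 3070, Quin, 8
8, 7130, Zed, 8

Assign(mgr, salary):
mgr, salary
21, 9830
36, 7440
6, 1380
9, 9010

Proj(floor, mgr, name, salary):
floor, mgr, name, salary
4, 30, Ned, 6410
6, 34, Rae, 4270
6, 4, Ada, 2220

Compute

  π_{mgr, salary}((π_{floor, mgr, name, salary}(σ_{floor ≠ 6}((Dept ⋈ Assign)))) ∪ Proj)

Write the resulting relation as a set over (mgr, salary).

{(21, 9830), (30, 6410), (34, 4270), (4, 2220)}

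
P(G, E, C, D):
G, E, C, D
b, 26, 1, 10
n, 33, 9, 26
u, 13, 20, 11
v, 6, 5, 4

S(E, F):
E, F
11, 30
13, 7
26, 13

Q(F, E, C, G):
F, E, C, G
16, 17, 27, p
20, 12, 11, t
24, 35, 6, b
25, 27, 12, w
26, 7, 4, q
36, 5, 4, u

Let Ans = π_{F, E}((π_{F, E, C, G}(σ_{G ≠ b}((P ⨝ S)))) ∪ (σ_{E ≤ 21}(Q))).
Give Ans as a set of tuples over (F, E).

P ⋈ S (natural join on E): {(b, 26, 1, 10, 13), (u, 13, 20, 11, 7)}
Filtering on G ≠ b leaves {(u, 13, 20, 11, 7)}.
π[F, E, C, G]: project onto (F, E, C, G) → {(7, 13, 20, u)}
Filtering on E ≤ 21 leaves {(16, 17, 27, p), (20, 12, 11, t), (26, 7, 4, q), (36, 5, 4, u)}.
Set union of the two operands is {(16, 17, 27, p), (20, 12, 11, t), (26, 7, 4, q), (36, 5, 4, u), (7, 13, 20, u)}.
π[F, E]: project onto (F, E) → {(16, 17), (20, 12), (26, 7), (36, 5), (7, 13)}

{(16, 17), (20, 12), (26, 7), (36, 5), (7, 13)}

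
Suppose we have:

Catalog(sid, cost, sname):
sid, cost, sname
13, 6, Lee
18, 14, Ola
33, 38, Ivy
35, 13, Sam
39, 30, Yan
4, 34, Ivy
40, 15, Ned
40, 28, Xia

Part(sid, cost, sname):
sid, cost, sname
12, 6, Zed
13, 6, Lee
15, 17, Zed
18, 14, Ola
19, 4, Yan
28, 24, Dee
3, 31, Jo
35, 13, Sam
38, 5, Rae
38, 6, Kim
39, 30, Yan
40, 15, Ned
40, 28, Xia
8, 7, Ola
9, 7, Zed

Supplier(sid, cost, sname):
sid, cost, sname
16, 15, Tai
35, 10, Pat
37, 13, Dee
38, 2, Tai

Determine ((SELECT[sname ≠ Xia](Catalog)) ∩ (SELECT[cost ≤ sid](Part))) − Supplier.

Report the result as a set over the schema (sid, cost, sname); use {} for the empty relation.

Filtering on sname ≠ Xia leaves {(13, 6, Lee), (18, 14, Ola), (33, 38, Ivy), (35, 13, Sam), (39, 30, Yan), (4, 34, Ivy), (40, 15, Ned)}.
Filtering on cost ≤ sid leaves {(12, 6, Zed), (13, 6, Lee), (18, 14, Ola), (19, 4, Yan), (28, 24, Dee), (35, 13, Sam), (38, 5, Rae), (38, 6, Kim), (39, 30, Yan), (40, 15, Ned), (40, 28, Xia), (8, 7, Ola), (9, 7, Zed)}.
Intersection: {(13, 6, Lee), (18, 14, Ola), (33, 38, Ivy), (35, 13, Sam), (39, 30, Yan), (4, 34, Ivy), (40, 15, Ned)} with {(12, 6, Zed), (13, 6, Lee), (18, 14, Ola), (19, 4, Yan), (28, 24, Dee), (35, 13, Sam), (38, 5, Rae), (38, 6, Kim), (39, 30, Yan), (40, 15, Ned), (40, 28, Xia), (8, 7, Ola), (9, 7, Zed)} → {(13, 6, Lee), (18, 14, Ola), (35, 13, Sam), (39, 30, Yan), (40, 15, Ned)}
Difference: {(13, 6, Lee), (18, 14, Ola), (35, 13, Sam), (39, 30, Yan), (40, 15, Ned)} with {(16, 15, Tai), (35, 10, Pat), (37, 13, Dee), (38, 2, Tai)} → {(13, 6, Lee), (18, 14, Ola), (35, 13, Sam), (39, 30, Yan), (40, 15, Ned)}

{(13, 6, Lee), (18, 14, Ola), (35, 13, Sam), (39, 30, Yan), (40, 15, Ned)}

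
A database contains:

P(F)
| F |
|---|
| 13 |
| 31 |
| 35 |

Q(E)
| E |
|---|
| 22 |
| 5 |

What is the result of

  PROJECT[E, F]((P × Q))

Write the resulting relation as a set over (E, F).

{(22, 13), (22, 31), (22, 35), (5, 13), (5, 31), (5, 35)}

P × Q: Cartesian product, 3·2 = 6 tuples over (F, E).
Keep only column(s) E, F: {(22, 13), (22, 31), (22, 35), (5, 13), (5, 31), (5, 35)}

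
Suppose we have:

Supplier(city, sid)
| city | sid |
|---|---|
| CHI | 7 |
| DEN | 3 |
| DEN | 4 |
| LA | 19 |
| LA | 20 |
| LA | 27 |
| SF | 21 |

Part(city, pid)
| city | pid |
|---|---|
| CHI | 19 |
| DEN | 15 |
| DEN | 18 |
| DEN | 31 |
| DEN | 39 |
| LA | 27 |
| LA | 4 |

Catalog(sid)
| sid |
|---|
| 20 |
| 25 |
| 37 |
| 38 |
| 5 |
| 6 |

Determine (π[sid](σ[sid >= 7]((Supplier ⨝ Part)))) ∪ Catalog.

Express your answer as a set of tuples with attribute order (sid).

{19, 20, 25, 27, 37, 38, 5, 6, 7}

Joining Supplier and Part on city yields {(CHI, 7, 19), (DEN, 3, 15), (DEN, 3, 18), (DEN, 3, 31), (DEN, 3, 39), (DEN, 4, 15), (DEN, 4, 18), (DEN, 4, 31), (DEN, 4, 39), (LA, 19, 27), (LA, 19, 4), (LA, 20, 27), (LA, 20, 4), (LA, 27, 27), (LA, 27, 4)}.
Selection sid >= 7: {(CHI, 7, 19), (LA, 19, 27), (LA, 19, 4), (LA, 20, 27), (LA, 20, 4), (LA, 27, 27), (LA, 27, 4)}
Projecting to sid (3 duplicate(s) eliminated): {19, 20, 27, 7}
Set union of the two operands is {19, 20, 25, 27, 37, 38, 5, 6, 7}.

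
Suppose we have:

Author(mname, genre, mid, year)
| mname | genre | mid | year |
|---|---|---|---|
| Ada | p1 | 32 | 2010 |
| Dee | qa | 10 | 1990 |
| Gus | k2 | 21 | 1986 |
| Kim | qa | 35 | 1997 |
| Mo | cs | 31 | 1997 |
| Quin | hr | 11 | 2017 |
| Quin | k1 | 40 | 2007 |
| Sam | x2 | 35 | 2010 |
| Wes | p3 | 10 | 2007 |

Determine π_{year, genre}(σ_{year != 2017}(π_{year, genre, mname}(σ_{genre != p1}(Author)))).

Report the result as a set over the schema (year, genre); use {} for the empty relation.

{(1986, k2), (1990, qa), (1997, cs), (1997, qa), (2007, k1), (2007, p3), (2010, x2)}

σ[genre != p1]: keep tuples satisfying genre != p1 → {(Dee, qa, 10, 1990), (Gus, k2, 21, 1986), (Kim, qa, 35, 1997), (Mo, cs, 31, 1997), (Quin, hr, 11, 2017), (Quin, k1, 40, 2007), (Sam, x2, 35, 2010), (Wes, p3, 10, 2007)}
Projecting to year, genre, mname: {(1986, k2, Gus), (1990, qa, Dee), (1997, cs, Mo), (1997, qa, Kim), (2007, k1, Quin), (2007, p3, Wes), (2010, x2, Sam), (2017, hr, Quin)}
σ[year != 2017]: keep tuples satisfying year != 2017 → {(1986, k2, Gus), (1990, qa, Dee), (1997, cs, Mo), (1997, qa, Kim), (2007, k1, Quin), (2007, p3, Wes), (2010, x2, Sam)}
Projecting to year, genre: {(1986, k2), (1990, qa), (1997, cs), (1997, qa), (2007, k1), (2007, p3), (2010, x2)}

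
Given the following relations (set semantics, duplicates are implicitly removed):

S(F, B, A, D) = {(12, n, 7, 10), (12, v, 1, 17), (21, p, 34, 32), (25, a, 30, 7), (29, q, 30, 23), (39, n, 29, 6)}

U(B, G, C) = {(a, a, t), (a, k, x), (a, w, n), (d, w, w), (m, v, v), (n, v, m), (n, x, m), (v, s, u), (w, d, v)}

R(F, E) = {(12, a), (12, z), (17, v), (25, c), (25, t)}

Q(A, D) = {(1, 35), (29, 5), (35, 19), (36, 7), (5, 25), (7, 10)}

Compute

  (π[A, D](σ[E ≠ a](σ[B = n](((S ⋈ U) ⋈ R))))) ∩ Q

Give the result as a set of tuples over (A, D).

Joining S and U on B yields {(12, n, 7, 10, v, m), (12, n, 7, 10, x, m), (12, v, 1, 17, s, u), (25, a, 30, 7, a, t), (25, a, 30, 7, k, x), (25, a, 30, 7, w, n), (39, n, 29, 6, v, m), (39, n, 29, 6, x, m)}.
Joining (S ⋈ U) and R on F yields {(12, n, 7, 10, v, m, a), (12, n, 7, 10, v, m, z), (12, n, 7, 10, x, m, a), (12, n, 7, 10, x, m, z), (12, v, 1, 17, s, u, a), (12, v, 1, 17, s, u, z), (25, a, 30, 7, a, t, c), (25, a, 30, 7, a, t, t), (25, a, 30, 7, k, x, c), (25, a, 30, 7, k, x, t), (25, a, 30, 7, w, n, c), (25, a, 30, 7, w, n, t)}.
Apply σ_{B = n}; surviving tuples: {(12, n, 7, 10, v, m, a), (12, n, 7, 10, v, m, z), (12, n, 7, 10, x, m, a), (12, n, 7, 10, x, m, z)}
Apply σ_{E ≠ a}; surviving tuples: {(12, n, 7, 10, v, m, z), (12, n, 7, 10, x, m, z)}
π_{A, D} gives {(7, 10)} (1 duplicate(s) eliminated).
Taking the intersection: {(7, 10)}

{(7, 10)}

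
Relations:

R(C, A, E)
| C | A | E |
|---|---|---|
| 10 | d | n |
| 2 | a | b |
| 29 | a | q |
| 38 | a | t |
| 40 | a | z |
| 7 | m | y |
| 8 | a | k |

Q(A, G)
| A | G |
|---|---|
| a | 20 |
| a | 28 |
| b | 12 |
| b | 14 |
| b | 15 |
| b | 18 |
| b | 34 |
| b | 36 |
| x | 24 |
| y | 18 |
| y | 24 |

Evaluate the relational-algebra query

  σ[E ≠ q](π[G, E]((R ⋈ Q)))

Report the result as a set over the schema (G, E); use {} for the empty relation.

Joining R and Q on A yields {(2, a, b, 20), (2, a, b, 28), (29, a, q, 20), (29, a, q, 28), (38, a, t, 20), (38, a, t, 28), (40, a, z, 20), (40, a, z, 28), (8, a, k, 20), (8, a, k, 28)}.
π[G, E]: project onto (G, E) → {(20, b), (20, k), (20, q), (20, t), (20, z), (28, b), (28, k), (28, q), (28, t), (28, z)}
σ[E ≠ q]: keep tuples satisfying E ≠ q → {(20, b), (20, k), (20, t), (20, z), (28, b), (28, k), (28, t), (28, z)}

{(20, b), (20, k), (20, t), (20, z), (28, b), (28, k), (28, t), (28, z)}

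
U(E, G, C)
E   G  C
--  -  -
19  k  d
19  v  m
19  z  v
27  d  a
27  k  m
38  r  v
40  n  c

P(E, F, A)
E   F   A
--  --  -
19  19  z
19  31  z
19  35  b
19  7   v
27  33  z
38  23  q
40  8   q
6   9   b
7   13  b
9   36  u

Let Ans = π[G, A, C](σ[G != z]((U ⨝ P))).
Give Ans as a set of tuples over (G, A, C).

{(d, z, a), (k, b, d), (k, v, d), (k, z, d), (k, z, m), (n, q, c), (r, q, v), (v, b, m), (v, v, m), (v, z, m)}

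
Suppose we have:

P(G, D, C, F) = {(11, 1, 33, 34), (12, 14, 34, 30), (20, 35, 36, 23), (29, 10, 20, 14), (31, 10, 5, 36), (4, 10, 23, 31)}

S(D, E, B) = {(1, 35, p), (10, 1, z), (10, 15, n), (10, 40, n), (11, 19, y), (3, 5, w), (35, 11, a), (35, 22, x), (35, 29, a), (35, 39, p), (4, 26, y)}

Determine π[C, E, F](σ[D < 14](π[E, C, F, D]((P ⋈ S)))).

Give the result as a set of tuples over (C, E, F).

{(20, 1, 14), (20, 15, 14), (20, 40, 14), (23, 1, 31), (23, 15, 31), (23, 40, 31), (33, 35, 34), (5, 1, 36), (5, 15, 36), (5, 40, 36)}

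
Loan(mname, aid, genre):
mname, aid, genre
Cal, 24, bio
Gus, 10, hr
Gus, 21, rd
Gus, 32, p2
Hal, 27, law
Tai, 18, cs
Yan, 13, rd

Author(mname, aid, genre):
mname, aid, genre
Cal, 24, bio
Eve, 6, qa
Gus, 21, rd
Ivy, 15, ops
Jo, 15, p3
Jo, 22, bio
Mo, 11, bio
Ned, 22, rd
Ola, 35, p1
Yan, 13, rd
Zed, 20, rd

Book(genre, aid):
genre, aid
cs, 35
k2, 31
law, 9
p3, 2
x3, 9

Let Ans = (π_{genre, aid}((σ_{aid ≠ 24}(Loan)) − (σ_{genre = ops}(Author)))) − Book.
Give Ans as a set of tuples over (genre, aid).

Apply σ_{aid ≠ 24}; surviving tuples: {(Gus, 10, hr), (Gus, 21, rd), (Gus, 32, p2), (Hal, 27, law), (Tai, 18, cs), (Yan, 13, rd)}
Apply σ_{genre = ops}; surviving tuples: {(Ivy, 15, ops)}
Taking the difference: {(Gus, 10, hr), (Gus, 21, rd), (Gus, 32, p2), (Hal, 27, law), (Tai, 18, cs), (Yan, 13, rd)}
π_{genre, aid} gives {(cs, 18), (hr, 10), (law, 27), (p2, 32), (rd, 13), (rd, 21)}.
Taking the difference: {(cs, 18), (hr, 10), (law, 27), (p2, 32), (rd, 13), (rd, 21)}

{(cs, 18), (hr, 10), (law, 27), (p2, 32), (rd, 13), (rd, 21)}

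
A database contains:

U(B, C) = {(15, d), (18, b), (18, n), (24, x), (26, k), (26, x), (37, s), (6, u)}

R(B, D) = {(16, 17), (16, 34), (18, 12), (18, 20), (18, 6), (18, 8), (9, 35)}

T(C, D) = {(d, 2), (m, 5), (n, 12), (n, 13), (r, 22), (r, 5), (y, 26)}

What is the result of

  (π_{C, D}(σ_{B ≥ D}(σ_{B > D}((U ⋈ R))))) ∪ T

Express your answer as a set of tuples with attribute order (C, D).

{(b, 12), (b, 6), (b, 8), (d, 2), (m, 5), (n, 12), (n, 13), (n, 6), (n, 8), (r, 22), (r, 5), (y, 26)}

U ⋈ R (natural join on B): {(18, b, 12), (18, b, 20), (18, b, 6), (18, b, 8), (18, n, 12), (18, n, 20), (18, n, 6), (18, n, 8)}
Selection B > D: {(18, b, 12), (18, b, 6), (18, b, 8), (18, n, 12), (18, n, 6), (18, n, 8)}
Selection B ≥ D: {(18, b, 12), (18, b, 6), (18, b, 8), (18, n, 12), (18, n, 6), (18, n, 8)}
π[C, D]: project onto (C, D) → {(b, 12), (b, 6), (b, 8), (n, 12), (n, 6), (n, 8)}
Union: {(b, 12), (b, 6), (b, 8), (n, 12), (n, 6), (n, 8)} with {(d, 2), (m, 5), (n, 12), (n, 13), (r, 22), (r, 5), (y, 26)} → {(b, 12), (b, 6), (b, 8), (d, 2), (m, 5), (n, 12), (n, 13), (n, 6), (n, 8), (r, 22), (r, 5), (y, 26)}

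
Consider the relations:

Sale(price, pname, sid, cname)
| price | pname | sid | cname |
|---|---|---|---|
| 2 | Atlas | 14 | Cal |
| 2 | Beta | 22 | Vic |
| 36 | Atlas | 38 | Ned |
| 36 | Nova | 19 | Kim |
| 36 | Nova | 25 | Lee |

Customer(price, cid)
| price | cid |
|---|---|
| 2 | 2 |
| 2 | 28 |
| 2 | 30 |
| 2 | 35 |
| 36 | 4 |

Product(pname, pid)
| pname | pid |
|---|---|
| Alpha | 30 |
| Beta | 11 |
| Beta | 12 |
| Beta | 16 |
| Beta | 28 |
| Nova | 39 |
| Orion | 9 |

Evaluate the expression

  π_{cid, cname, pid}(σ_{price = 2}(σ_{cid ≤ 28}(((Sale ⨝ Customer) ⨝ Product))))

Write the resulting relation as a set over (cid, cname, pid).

Sale ⋈ Customer (natural join on price): {(2, Atlas, 14, Cal, 2), (2, Atlas, 14, Cal, 28), (2, Atlas, 14, Cal, 30), (2, Atlas, 14, Cal, 35), (2, Beta, 22, Vic, 2), (2, Beta, 22, Vic, 28), (2, Beta, 22, Vic, 30), (2, Beta, 22, Vic, 35), (36, Atlas, 38, Ned, 4), (36, Nova, 19, Kim, 4), (36, Nova, 25, Lee, 4)}
(Sale ⨝ Customer) ⋈ Product (natural join on pname): {(2, Beta, 22, Vic, 2, 11), (2, Beta, 22, Vic, 2, 12), (2, Beta, 22, Vic, 2, 16), (2, Beta, 22, Vic, 2, 28), (2, Beta, 22, Vic, 28, 11), (2, Beta, 22, Vic, 28, 12), (2, Beta, 22, Vic, 28, 16), (2, Beta, 22, Vic, 28, 28), (2, Beta, 22, Vic, 30, 11), (2, Beta, 22, Vic, 30, 12), (2, Beta, 22, Vic, 30, 16), (2, Beta, 22, Vic, 30, 28), (2, Beta, 22, Vic, 35, 11), (2, Beta, 22, Vic, 35, 12), (2, Beta, 22, Vic, 35, 16), (2, Beta, 22, Vic, 35, 28), (36, Nova, 19, Kim, 4, 39), (36, Nova, 25, Lee, 4, 39)}
Selection cid ≤ 28: {(2, Beta, 22, Vic, 2, 11), (2, Beta, 22, Vic, 2, 12), (2, Beta, 22, Vic, 2, 16), (2, Beta, 22, Vic, 2, 28), (2, Beta, 22, Vic, 28, 11), (2, Beta, 22, Vic, 28, 12), (2, Beta, 22, Vic, 28, 16), (2, Beta, 22, Vic, 28, 28), (36, Nova, 19, Kim, 4, 39), (36, Nova, 25, Lee, 4, 39)}
Selection price = 2: {(2, Beta, 22, Vic, 2, 11), (2, Beta, 22, Vic, 2, 12), (2, Beta, 22, Vic, 2, 16), (2, Beta, 22, Vic, 2, 28), (2, Beta, 22, Vic, 28, 11), (2, Beta, 22, Vic, 28, 12), (2, Beta, 22, Vic, 28, 16), (2, Beta, 22, Vic, 28, 28)}
π_{cid, cname, pid} gives {(2, Vic, 11), (2, Vic, 12), (2, Vic, 16), (2, Vic, 28), (28, Vic, 11), (28, Vic, 12), (28, Vic, 16), (28, Vic, 28)}.

{(2, Vic, 11), (2, Vic, 12), (2, Vic, 16), (2, Vic, 28), (28, Vic, 11), (28, Vic, 12), (28, Vic, 16), (28, Vic, 28)}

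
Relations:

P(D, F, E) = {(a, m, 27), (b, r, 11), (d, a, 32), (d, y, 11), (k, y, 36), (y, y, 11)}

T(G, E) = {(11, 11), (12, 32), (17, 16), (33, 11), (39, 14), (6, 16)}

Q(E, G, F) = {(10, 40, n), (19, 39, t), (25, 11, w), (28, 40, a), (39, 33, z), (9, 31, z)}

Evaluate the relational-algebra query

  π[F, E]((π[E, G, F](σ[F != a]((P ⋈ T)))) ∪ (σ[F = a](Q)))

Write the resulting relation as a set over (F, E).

{(a, 28), (r, 11), (y, 11)}

P ⋈ T (natural join on E): {(b, r, 11, 11), (b, r, 11, 33), (d, a, 32, 12), (d, y, 11, 11), (d, y, 11, 33), (y, y, 11, 11), (y, y, 11, 33)}
Apply σ_{F != a}; surviving tuples: {(b, r, 11, 11), (b, r, 11, 33), (d, y, 11, 11), (d, y, 11, 33), (y, y, 11, 11), (y, y, 11, 33)}
Projecting to E, G, F (2 duplicate(s) eliminated): {(11, 11, r), (11, 11, y), (11, 33, r), (11, 33, y)}
Apply σ_{F = a}; surviving tuples: {(28, 40, a)}
Taking the union: {(11, 11, r), (11, 11, y), (11, 33, r), (11, 33, y), (28, 40, a)}
Projecting to F, E (2 duplicate(s) eliminated): {(a, 28), (r, 11), (y, 11)}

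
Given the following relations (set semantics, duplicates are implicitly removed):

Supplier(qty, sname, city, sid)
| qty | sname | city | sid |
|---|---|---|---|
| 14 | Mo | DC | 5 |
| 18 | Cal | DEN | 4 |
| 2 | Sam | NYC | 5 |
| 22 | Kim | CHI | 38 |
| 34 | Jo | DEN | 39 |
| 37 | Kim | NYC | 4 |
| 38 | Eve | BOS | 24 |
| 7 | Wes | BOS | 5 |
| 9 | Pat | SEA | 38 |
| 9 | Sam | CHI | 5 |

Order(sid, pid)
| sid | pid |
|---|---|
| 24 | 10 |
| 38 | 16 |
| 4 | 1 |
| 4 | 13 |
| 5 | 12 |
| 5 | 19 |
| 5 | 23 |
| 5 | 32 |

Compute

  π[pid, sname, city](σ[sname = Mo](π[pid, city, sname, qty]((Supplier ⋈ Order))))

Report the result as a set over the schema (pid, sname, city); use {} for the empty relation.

{(12, Mo, DC), (19, Mo, DC), (23, Mo, DC), (32, Mo, DC)}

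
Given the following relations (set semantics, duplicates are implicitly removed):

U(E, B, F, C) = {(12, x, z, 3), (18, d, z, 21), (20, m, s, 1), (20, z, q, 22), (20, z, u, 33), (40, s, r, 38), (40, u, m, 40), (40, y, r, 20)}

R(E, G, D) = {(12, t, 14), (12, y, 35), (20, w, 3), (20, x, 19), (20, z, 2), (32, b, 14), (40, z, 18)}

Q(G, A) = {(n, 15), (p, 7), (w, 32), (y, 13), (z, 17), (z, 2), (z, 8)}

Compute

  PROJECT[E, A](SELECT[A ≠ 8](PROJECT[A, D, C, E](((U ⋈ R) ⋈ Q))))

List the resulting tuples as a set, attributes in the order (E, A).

{(12, 13), (20, 17), (20, 2), (20, 32), (40, 17), (40, 2)}

Joining U and R on E yields {(12, x, z, 3, t, 14), (12, x, z, 3, y, 35), (20, m, s, 1, w, 3), (20, m, s, 1, x, 19), (20, m, s, 1, z, 2), (20, z, q, 22, w, 3), (20, z, q, 22, x, 19), (20, z, q, 22, z, 2), (20, z, u, 33, w, 3), (20, z, u, 33, x, 19), (20, z, u, 33, z, 2), (40, s, r, 38, z, 18), (40, u, m, 40, z, 18), (40, y, r, 20, z, 18)}.
Joining (U ⋈ R) and Q on G yields {(12, x, z, 3, y, 35, 13), (20, m, s, 1, w, 3, 32), (20, m, s, 1, z, 2, 17), (20, m, s, 1, z, 2, 2), (20, m, s, 1, z, 2, 8), (20, z, q, 22, w, 3, 32), (20, z, q, 22, z, 2, 17), (20, z, q, 22, z, 2, 2), (20, z, q, 22, z, 2, 8), (20, z, u, 33, w, 3, 32), (20, z, u, 33, z, 2, 17), (20, z, u, 33, z, 2, 2), (20, z, u, 33, z, 2, 8), (40, s, r, 38, z, 18, 17), (40, s, r, 38, z, 18, 2), (40, s, r, 38, z, 18, 8), (40, u, m, 40, z, 18, 17), (40, u, m, 40, z, 18, 2), (40, u, m, 40, z, 18, 8), (40, y, r, 20, z, 18, 17), (40, y, r, 20, z, 18, 2), (40, y, r, 20, z, 18, 8)}.
Keep only column(s) A, D, C, E: {(13, 35, 3, 12), (17, 18, 20, 40), (17, 18, 38, 40), (17, 18, 40, 40), (17, 2, 1, 20), (17, 2, 22, 20), (17, 2, 33, 20), (2, 18, 20, 40), (2, 18, 38, 40), (2, 18, 40, 40), (2, 2, 1, 20), (2, 2, 22, 20), (2, 2, 33, 20), (32, 3, 1, 20), (32, 3, 22, 20), (32, 3, 33, 20), (8, 18, 20, 40), (8, 18, 38, 40), (8, 18, 40, 40), (8, 2, 1, 20), (8, 2, 22, 20), (8, 2, 33, 20)}
Filtering on A ≠ 8 leaves {(13, 35, 3, 12), (17, 18, 20, 40), (17, 18, 38, 40), (17, 18, 40, 40), (17, 2, 1, 20), (17, 2, 22, 20), (17, 2, 33, 20), (2, 18, 20, 40), (2, 18, 38, 40), (2, 18, 40, 40), (2, 2, 1, 20), (2, 2, 22, 20), (2, 2, 33, 20), (32, 3, 1, 20), (32, 3, 22, 20), (32, 3, 33, 20)}.
Keep only column(s) E, A (10 duplicate(s) eliminated): {(12, 13), (20, 17), (20, 2), (20, 32), (40, 17), (40, 2)}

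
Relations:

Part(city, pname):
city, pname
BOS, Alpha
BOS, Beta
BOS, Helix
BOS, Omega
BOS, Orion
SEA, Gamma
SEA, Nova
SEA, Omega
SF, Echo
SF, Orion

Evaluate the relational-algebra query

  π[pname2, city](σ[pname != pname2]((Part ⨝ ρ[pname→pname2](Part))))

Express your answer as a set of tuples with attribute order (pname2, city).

{(Alpha, BOS), (Beta, BOS), (Echo, SF), (Gamma, SEA), (Helix, BOS), (Nova, SEA), (Omega, BOS), (Omega, SEA), (Orion, BOS), (Orion, SF)}

ρ[pname→pname2]: schema becomes (city, pname2); tuples unchanged.
Joining Part and ρ[pname→pname2](Part) on city yields {(BOS, Alpha, Alpha), (BOS, Alpha, Beta), (BOS, Alpha, Helix), (BOS, Alpha, Omega), (BOS, Alpha, Orion), (BOS, Beta, Alpha), (BOS, Beta, Beta), (BOS, Beta, Helix), (BOS, Beta, Omega), (BOS, Beta, Orion), (BOS, Helix, Alpha), (BOS, Helix, Beta), (BOS, Helix, Helix), (BOS, Helix, Omega), (BOS, Helix, Orion), (BOS, Omega, Alpha), (BOS, Omega, Beta), (BOS, Omega, Helix), (BOS, Omega, Omega), (BOS, Omega, Orion), (BOS, Orion, Alpha), (BOS, Orion, Beta), (BOS, Orion, Helix), (BOS, Orion, Omega), (BOS, Orion, Orion), (SEA, Gamma, Gamma), (SEA, Gamma, Nova), (SEA, Gamma, Omega), (SEA, Nova, Gamma), (SEA, Nova, Nova), (SEA, Nova, Omega), (SEA, Omega, Gamma), (SEA, Omega, Nova), (SEA, Omega, Omega), (SF, Echo, Echo), (SF, Echo, Orion), (SF, Orion, Echo), (SF, Orion, Orion)}.
Filtering on pname != pname2 leaves {(BOS, Alpha, Beta), (BOS, Alpha, Helix), (BOS, Alpha, Omega), (BOS, Alpha, Orion), (BOS, Beta, Alpha), (BOS, Beta, Helix), (BOS, Beta, Omega), (BOS, Beta, Orion), (BOS, Helix, Alpha), (BOS, Helix, Beta), (BOS, Helix, Omega), (BOS, Helix, Orion), (BOS, Omega, Alpha), (BOS, Omega, Beta), (BOS, Omega, Helix), (BOS, Omega, Orion), (BOS, Orion, Alpha), (BOS, Orion, Beta), (BOS, Orion, Helix), (BOS, Orion, Omega), (SEA, Gamma, Nova), (SEA, Gamma, Omega), (SEA, Nova, Gamma), (SEA, Nova, Omega), (SEA, Omega, Gamma), (SEA, Omega, Nova), (SF, Echo, Orion), (SF, Orion, Echo)}.
π[pname2, city]: project onto (pname2, city) (18 duplicate(s) eliminated) → {(Alpha, BOS), (Beta, BOS), (Echo, SF), (Gamma, SEA), (Helix, BOS), (Nova, SEA), (Omega, BOS), (Omega, SEA), (Orion, BOS), (Orion, SF)}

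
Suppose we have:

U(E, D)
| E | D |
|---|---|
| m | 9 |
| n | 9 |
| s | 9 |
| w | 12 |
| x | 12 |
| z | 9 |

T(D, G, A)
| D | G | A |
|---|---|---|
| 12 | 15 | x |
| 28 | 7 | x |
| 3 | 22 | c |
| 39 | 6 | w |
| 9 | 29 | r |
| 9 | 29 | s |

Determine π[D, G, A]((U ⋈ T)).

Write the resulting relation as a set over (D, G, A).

{(12, 15, x), (9, 29, r), (9, 29, s)}

Joining U and T on D yields {(m, 9, 29, r), (m, 9, 29, s), (n, 9, 29, r), (n, 9, 29, s), (s, 9, 29, r), (s, 9, 29, s), (w, 12, 15, x), (x, 12, 15, x), (z, 9, 29, r), (z, 9, 29, s)}.
π_{D, G, A} gives {(12, 15, x), (9, 29, r), (9, 29, s)} (7 duplicate(s) eliminated).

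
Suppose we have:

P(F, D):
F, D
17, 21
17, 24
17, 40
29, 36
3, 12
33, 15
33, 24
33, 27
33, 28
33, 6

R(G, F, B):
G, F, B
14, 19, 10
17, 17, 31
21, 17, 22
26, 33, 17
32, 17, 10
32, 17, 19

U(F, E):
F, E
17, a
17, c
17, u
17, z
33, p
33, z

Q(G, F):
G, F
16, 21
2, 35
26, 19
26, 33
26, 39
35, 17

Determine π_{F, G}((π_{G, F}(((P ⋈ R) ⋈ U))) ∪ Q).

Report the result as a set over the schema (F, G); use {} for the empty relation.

P ⋈ R (natural join on F): {(17, 21, 17, 31), (17, 21, 21, 22), (17, 21, 32, 10), (17, 21, 32, 19), (17, 24, 17, 31), (17, 24, 21, 22), (17, 24, 32, 10), (17, 24, 32, 19), (17, 40, 17, 31), (17, 40, 21, 22), (17, 40, 32, 10), (17, 40, 32, 19), (33, 15, 26, 17), (33, 24, 26, 17), (33, 27, 26, 17), (33, 28, 26, 17), (33, 6, 26, 17)}
(P ⋈ R) ⋈ U (natural join on F): {(17, 21, 17, 31, a), (17, 21, 17, 31, c), (17, 21, 17, 31, u), (17, 21, 17, 31, z), (17, 21, 21, 22, a), (17, 21, 21, 22, c), (17, 21, 21, 22, u), (17, 21, 21, 22, z), (17, 21, 32, 10, a), (17, 21, 32, 10, c), (17, 21, 32, 10, u), (17, 21, 32, 10, z), (17, 21, 32, 19, a), (17, 21, 32, 19, c), (17, 21, 32, 19, u), (17, 21, 32, 19, z), (17, 24, 17, 31, a), (17, 24, 17, 31, c), (17, 24, 17, 31, u), (17, 24, 17, 31, z), (17, 24, 21, 22, a), (17, 24, 21, 22, c), (17, 24, 21, 22, u), (17, 24, 21, 22, z), (17, 24, 32, 10, a), (17, 24, 32, 10, c), (17, 24, 32, 10, u), (17, 24, 32, 10, z), (17, 24, 32, 19, a), (17, 24, 32, 19, c), (17, 24, 32, 19, u), (17, 24, 32, 19, z), (17, 40, 17, 31, a), (17, 40, 17, 31, c), (17, 40, 17, 31, u), (17, 40, 17, 31, z), (17, 40, 21, 22, a), (17, 40, 21, 22, c), (17, 40, 21, 22, u), (17, 40, 21, 22, z), (17, 40, 32, 10, a), (17, 40, 32, 10, c), (17, 40, 32, 10, u), (17, 40, 32, 10, z), (17, 40, 32, 19, a), (17, 40, 32, 19, c), (17, 40, 32, 19, u), (17, 40, 32, 19, z), (33, 15, 26, 17, p), (33, 15, 26, 17, z), (33, 24, 26, 17, p), (33, 24, 26, 17, z), (33, 27, 26, 17, p), (33, 27, 26, 17, z), (33, 28, 26, 17, p), (33, 28, 26, 17, z), (33, 6, 26, 17, p), (33, 6, 26, 17, z)}
π_{G, F} gives {(17, 17), (21, 17), (26, 33), (32, 17)} (54 duplicate(s) eliminated).
Taking the union: {(16, 21), (17, 17), (2, 35), (21, 17), (26, 19), (26, 33), (26, 39), (32, 17), (35, 17)}
π_{F, G} gives {(17, 17), (17, 21), (17, 32), (17, 35), (19, 26), (21, 16), (33, 26), (35, 2), (39, 26)}.

{(17, 17), (17, 21), (17, 32), (17, 35), (19, 26), (21, 16), (33, 26), (35, 2), (39, 26)}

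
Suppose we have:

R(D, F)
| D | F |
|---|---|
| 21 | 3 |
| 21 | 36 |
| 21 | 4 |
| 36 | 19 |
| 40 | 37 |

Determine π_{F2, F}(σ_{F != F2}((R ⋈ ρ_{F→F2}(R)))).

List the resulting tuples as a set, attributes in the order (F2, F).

ρ[F→F2]: schema becomes (D, F2); tuples unchanged.
Natural join on D: {(21, 3, 3), (21, 3, 36), (21, 3, 4), (21, 36, 3), (21, 36, 36), (21, 36, 4), (21, 4, 3), (21, 4, 36), (21, 4, 4), (36, 19, 19), (40, 37, 37)}
σ[F != F2]: keep tuples satisfying F != F2 → {(21, 3, 36), (21, 3, 4), (21, 36, 3), (21, 36, 4), (21, 4, 3), (21, 4, 36)}
π_{F2, F} gives {(3, 36), (3, 4), (36, 3), (36, 4), (4, 3), (4, 36)}.

{(3, 36), (3, 4), (36, 3), (36, 4), (4, 3), (4, 36)}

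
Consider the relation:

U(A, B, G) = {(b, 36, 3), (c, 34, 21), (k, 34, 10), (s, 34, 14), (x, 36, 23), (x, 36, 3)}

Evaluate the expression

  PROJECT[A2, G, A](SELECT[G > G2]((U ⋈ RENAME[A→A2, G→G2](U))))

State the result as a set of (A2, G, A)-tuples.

{(b, 23, x), (k, 14, s), (k, 21, c), (s, 21, c), (x, 23, x)}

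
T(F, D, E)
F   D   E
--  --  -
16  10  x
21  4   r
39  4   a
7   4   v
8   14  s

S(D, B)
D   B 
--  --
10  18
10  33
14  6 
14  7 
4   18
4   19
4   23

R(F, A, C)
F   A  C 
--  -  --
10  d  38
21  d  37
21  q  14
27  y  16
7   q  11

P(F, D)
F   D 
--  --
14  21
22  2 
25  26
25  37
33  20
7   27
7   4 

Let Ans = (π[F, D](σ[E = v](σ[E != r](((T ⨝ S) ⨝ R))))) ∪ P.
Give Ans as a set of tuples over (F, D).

{(14, 21), (22, 2), (25, 26), (25, 37), (33, 20), (7, 27), (7, 4)}

Natural join on D: {(16, 10, x, 18), (16, 10, x, 33), (21, 4, r, 18), (21, 4, r, 19), (21, 4, r, 23), (39, 4, a, 18), (39, 4, a, 19), (39, 4, a, 23), (7, 4, v, 18), (7, 4, v, 19), (7, 4, v, 23), (8, 14, s, 6), (8, 14, s, 7)}
Natural join on F: {(21, 4, r, 18, d, 37), (21, 4, r, 18, q, 14), (21, 4, r, 19, d, 37), (21, 4, r, 19, q, 14), (21, 4, r, 23, d, 37), (21, 4, r, 23, q, 14), (7, 4, v, 18, q, 11), (7, 4, v, 19, q, 11), (7, 4, v, 23, q, 11)}
Apply σ_{E != r}; surviving tuples: {(7, 4, v, 18, q, 11), (7, 4, v, 19, q, 11), (7, 4, v, 23, q, 11)}
Apply σ_{E = v}; surviving tuples: {(7, 4, v, 18, q, 11), (7, 4, v, 19, q, 11), (7, 4, v, 23, q, 11)}
π[F, D]: project onto (F, D) (2 duplicate(s) eliminated) → {(7, 4)}
Taking the union: {(14, 21), (22, 2), (25, 26), (25, 37), (33, 20), (7, 27), (7, 4)}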